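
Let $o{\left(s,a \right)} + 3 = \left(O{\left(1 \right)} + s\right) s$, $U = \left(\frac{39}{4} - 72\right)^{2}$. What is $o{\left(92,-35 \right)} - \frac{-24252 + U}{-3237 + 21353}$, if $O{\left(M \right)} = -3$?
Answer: $\frac{2372797391}{289856} \approx 8186.1$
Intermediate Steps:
$U = \frac{62001}{16}$ ($U = \left(39 \cdot \frac{1}{4} - 72\right)^{2} = \left(\frac{39}{4} - 72\right)^{2} = \left(- \frac{249}{4}\right)^{2} = \frac{62001}{16} \approx 3875.1$)
$o{\left(s,a \right)} = -3 + s \left(-3 + s\right)$ ($o{\left(s,a \right)} = -3 + \left(-3 + s\right) s = -3 + s \left(-3 + s\right)$)
$o{\left(92,-35 \right)} - \frac{-24252 + U}{-3237 + 21353} = \left(-3 + 92^{2} - 276\right) - \frac{-24252 + \frac{62001}{16}}{-3237 + 21353} = \left(-3 + 8464 - 276\right) - - \frac{326031}{16 \cdot 18116} = 8185 - \left(- \frac{326031}{16}\right) \frac{1}{18116} = 8185 - - \frac{326031}{289856} = 8185 + \frac{326031}{289856} = \frac{2372797391}{289856}$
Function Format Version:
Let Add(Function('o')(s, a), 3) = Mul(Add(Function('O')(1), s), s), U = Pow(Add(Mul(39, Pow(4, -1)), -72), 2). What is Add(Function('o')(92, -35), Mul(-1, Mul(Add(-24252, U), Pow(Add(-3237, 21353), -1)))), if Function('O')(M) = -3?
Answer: Rational(2372797391, 289856) ≈ 8186.1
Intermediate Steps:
U = Rational(62001, 16) (U = Pow(Add(Mul(39, Rational(1, 4)), -72), 2) = Pow(Add(Rational(39, 4), -72), 2) = Pow(Rational(-249, 4), 2) = Rational(62001, 16) ≈ 3875.1)
Function('o')(s, a) = Add(-3, Mul(s, Add(-3, s))) (Function('o')(s, a) = Add(-3, Mul(Add(-3, s), s)) = Add(-3, Mul(s, Add(-3, s))))
Add(Function('o')(92, -35), Mul(-1, Mul(Add(-24252, U), Pow(Add(-3237, 21353), -1)))) = Add(Add(-3, Pow(92, 2), Mul(-3, 92)), Mul(-1, Mul(Add(-24252, Rational(62001, 16)), Pow(Add(-3237, 21353), -1)))) = Add(Add(-3, 8464, -276), Mul(-1, Mul(Rational(-326031, 16), Pow(18116, -1)))) = Add(8185, Mul(-1, Mul(Rational(-326031, 16), Rational(1, 18116)))) = Add(8185, Mul(-1, Rational(-326031, 289856))) = Add(8185, Rational(326031, 289856)) = Rational(2372797391, 289856)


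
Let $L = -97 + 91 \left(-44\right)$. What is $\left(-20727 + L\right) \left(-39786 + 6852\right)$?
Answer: $817685352$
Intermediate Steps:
$L = -4101$ ($L = -97 - 4004 = -4101$)
$\left(-20727 + L\right) \left(-39786 + 6852\right) = \left(-20727 - 4101\right) \left(-39786 + 6852\right) = \left(-24828\right) \left(-32934\right) = 817685352$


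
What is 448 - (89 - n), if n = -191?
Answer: 168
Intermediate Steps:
448 - (89 - n) = 448 - (89 - 1*(-191)) = 448 - (89 + 191) = 448 - 1*280 = 448 - 280 = 168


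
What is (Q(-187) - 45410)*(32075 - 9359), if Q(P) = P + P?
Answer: -1040029344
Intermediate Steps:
Q(P) = 2*P
(Q(-187) - 45410)*(32075 - 9359) = (2*(-187) - 45410)*(32075 - 9359) = (-374 - 45410)*22716 = -45784*22716 = -1040029344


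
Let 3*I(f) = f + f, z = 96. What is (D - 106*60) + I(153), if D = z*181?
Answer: 11118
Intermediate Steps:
I(f) = 2*f/3 (I(f) = (f + f)/3 = (2*f)/3 = 2*f/3)
D = 17376 (D = 96*181 = 17376)
(D - 106*60) + I(153) = (17376 - 106*60) + (⅔)*153 = (17376 - 6360) + 102 = 11016 + 102 = 11118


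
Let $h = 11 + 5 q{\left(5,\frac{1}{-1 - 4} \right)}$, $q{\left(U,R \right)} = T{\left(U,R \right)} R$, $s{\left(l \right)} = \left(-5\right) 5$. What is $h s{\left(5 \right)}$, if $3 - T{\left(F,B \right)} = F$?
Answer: $-325$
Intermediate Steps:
$s{\left(l \right)} = -25$
$T{\left(F,B \right)} = 3 - F$
$q{\left(U,R \right)} = R \left(3 - U\right)$ ($q{\left(U,R \right)} = \left(3 - U\right) R = R \left(3 - U\right)$)
$h = 13$ ($h = 11 + 5 \frac{3 - 5}{-1 - 4} = 11 + 5 \frac{3 - 5}{-5} = 11 + 5 \left(\left(- \frac{1}{5}\right) \left(-2\right)\right) = 11 + 5 \cdot \frac{2}{5} = 11 + 2 = 13$)
$h s{\left(5 \right)} = 13 \left(-25\right) = -325$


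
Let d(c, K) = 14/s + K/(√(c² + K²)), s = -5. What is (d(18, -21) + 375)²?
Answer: 58876702/425 - 26054*√85/425 ≈ 1.3797e+5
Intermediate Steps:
d(c, K) = -14/5 + K/√(K² + c²) (d(c, K) = 14/(-5) + K/(√(c² + K²)) = 14*(-⅕) + K/(√(K² + c²)) = -14/5 + K/√(K² + c²))
(d(18, -21) + 375)² = ((-14/5 - 21/√((-21)² + 18²)) + 375)² = ((-14/5 - 21/√(441 + 324)) + 375)² = ((-14/5 - 7*√85/85) + 375)² = (1861/5 - 7*√85/85)²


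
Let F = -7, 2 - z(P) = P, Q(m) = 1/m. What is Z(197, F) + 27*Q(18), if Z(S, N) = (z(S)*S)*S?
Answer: -15135507/2 ≈ -7.5678e+6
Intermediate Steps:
z(P) = 2 - P
Z(S, N) = S²*(2 - S) (Z(S, N) = ((2 - S)*S)*S = (S*(2 - S))*S = S²*(2 - S))
Z(197, F) + 27*Q(18) = 197²*(2 - 1*197) + 27/18 = 38809*(2 - 197) + 27*(1/18) = 38809*(-195) + 3/2 = -7567755 + 3/2 = -15135507/2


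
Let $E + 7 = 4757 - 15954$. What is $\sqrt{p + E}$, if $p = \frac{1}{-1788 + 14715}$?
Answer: $\frac{i \sqrt{1872270501189}}{12927} \approx 105.85 i$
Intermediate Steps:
$p = \frac{1}{12927} \approx 7.7358 \cdot 10^{-5}$
$E = -11204$ ($E = -7 + \left(4757 - 15954\right) = -7 - 11197 = -11204$)
$\sqrt{p + E} = \sqrt{\frac{1}{12927} - 11204} = \sqrt{- \frac{144834107}{12927}} = \frac{i \sqrt{1872270501189}}{12927}$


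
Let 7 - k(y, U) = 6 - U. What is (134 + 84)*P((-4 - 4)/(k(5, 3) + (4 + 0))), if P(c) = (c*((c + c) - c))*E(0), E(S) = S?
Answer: 0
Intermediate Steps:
k(y, U) = 1 + U (k(y, U) = 7 - (6 - U) = 7 + (-6 + U) = 1 + U)
P(c) = 0 (P(c) = (c*((c + c) - c))*0 = (c*(2*c - c))*0 = (c*c)*0 = c²*0 = 0)
(134 + 84)*P((-4 - 4)/(k(5, 3) + (4 + 0))) = (134 + 84)*0 = 218*0 = 0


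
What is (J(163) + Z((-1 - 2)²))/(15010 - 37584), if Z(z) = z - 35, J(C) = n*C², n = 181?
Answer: -4808963/22574 ≈ -213.03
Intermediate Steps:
J(C) = 181*C²
Z(z) = -35 + z
(J(163) + Z((-1 - 2)²))/(15010 - 37584) = (181*163² + (-35 + (-1 - 2)²))/(15010 - 37584) = (181*26569 + (-35 + (-3)²))/(-22574) = (4808989 + (-35 + 9))*(-1/22574) = (4808989 - 26)*(-1/22574) = 4808963*(-1/22574) = -4808963/22574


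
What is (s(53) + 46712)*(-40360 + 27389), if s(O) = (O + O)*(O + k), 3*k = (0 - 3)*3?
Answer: -674647652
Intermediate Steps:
k = -3 (k = ((0 - 3)*3)/3 = (-3*3)/3 = (⅓)*(-9) = -3)
s(O) = 2*O*(-3 + O) (s(O) = (O + O)*(O - 3) = (2*O)*(-3 + O) = 2*O*(-3 + O))
(s(53) + 46712)*(-40360 + 27389) = (2*53*(-3 + 53) + 46712)*(-40360 + 27389) = (2*53*50 + 46712)*(-12971) = (5300 + 46712)*(-12971) = 52012*(-12971) = -674647652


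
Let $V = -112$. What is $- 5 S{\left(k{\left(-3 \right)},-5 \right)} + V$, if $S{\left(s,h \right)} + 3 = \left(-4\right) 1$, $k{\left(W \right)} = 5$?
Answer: $-77$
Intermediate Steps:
$S{\left(s,h \right)} = -7$ ($S{\left(s,h \right)} = -3 - 4 = -7$)
$- 5 S{\left(k{\left(-3 \right)},-5 \right)} + V = \left(-5\right) \left(-7\right) - 112 = 35 - 112 = -77$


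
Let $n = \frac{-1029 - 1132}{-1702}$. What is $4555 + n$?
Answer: $\frac{7754771}{1702} \approx 4556.3$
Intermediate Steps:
$n = \frac{2161}{1702}$ ($n = \left(-2161\right) \left(- \frac{1}{1702}\right) = \frac{2161}{1702} \approx 1.2697$)
$4555 + n = 4555 + \frac{2161}{1702} = \frac{7754771}{1702}$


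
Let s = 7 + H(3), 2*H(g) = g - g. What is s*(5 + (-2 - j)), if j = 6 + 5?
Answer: -56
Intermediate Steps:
H(g) = 0 (H(g) = (g - g)/2 = (1/2)*0 = 0)
s = 7 (s = 7 + 0 = 7)
j = 11
s*(5 + (-2 - j)) = 7*(5 + (-2 - 1*11)) = 7*(5 + (-2 - 11)) = 7*(5 - 13) = 7*(-8) = -56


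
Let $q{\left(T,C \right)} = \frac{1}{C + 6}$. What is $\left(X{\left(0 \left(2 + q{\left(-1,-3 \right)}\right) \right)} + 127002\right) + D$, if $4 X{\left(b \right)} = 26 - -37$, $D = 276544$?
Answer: $\frac{1614247}{4} \approx 4.0356 \cdot 10^{5}$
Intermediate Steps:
$q{\left(T,C \right)} = \frac{1}{6 + C}$
$X{\left(b \right)} = \frac{63}{4}$ ($X{\left(b \right)} = \frac{26 - -37}{4} = \frac{26 + 37}{4} = \frac{1}{4} \cdot 63 = \frac{63}{4}$)
$\left(X{\left(0 \left(2 + q{\left(-1,-3 \right)}\right) \right)} + 127002\right) + D = \left(\frac{63}{4} + 127002\right) + 276544 = \frac{508071}{4} + 276544 = \frac{1614247}{4}$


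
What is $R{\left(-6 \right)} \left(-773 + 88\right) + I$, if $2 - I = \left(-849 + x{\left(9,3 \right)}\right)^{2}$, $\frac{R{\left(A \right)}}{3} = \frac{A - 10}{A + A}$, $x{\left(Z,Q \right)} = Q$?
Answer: $-718454$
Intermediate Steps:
$R{\left(A \right)} = \frac{3 \left(-10 + A\right)}{2 A}$ ($R{\left(A \right)} = 3 \frac{A - 10}{A + A} = 3 \frac{-10 + A}{2 A} = \frac{3 \left(-10 + A\right)}{2 A}$)
$I = -715714$ ($I = 2 - \left(-849 + 3\right)^{2} = 2 - \left(-846\right)^{2} = 2 - 715716 = -715714$)
$R{\left(-6 \right)} \left(-773 + 88\right) + I = \left(\frac{3}{2} - \frac{15}{-6}\right) \left(-773 + 88\right) - 715714 = \left(\frac{3}{2} - - \frac{5}{2}\right) \left(-685\right) - 715714 = \left(\frac{3}{2} + \frac{5}{2}\right) \left(-685\right) - 715714 = 4 \left(-685\right) - 715714 = -2740 - 715714 = -718454$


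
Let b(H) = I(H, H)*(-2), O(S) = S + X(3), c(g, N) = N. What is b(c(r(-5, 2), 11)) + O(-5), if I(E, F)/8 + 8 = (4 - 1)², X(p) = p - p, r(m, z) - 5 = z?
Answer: -21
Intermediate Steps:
r(m, z) = 5 + z
X(p) = 0
I(E, F) = 8 (I(E, F) = -64 + 8*(4 - 1)² = -64 + 8*3² = -64 + 8*9 = -64 + 72 = 8)
O(S) = S (O(S) = S + 0 = S)
b(H) = -16 (b(H) = 8*(-2) = -16)
b(c(r(-5, 2), 11)) + O(-5) = -16 - 5 = -21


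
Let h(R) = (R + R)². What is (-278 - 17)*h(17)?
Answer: -341020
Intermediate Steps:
h(R) = 4*R² (h(R) = (2*R)² = 4*R²)
(-278 - 17)*h(17) = (-278 - 17)*(4*17²) = -1180*289 = -295*1156 = -341020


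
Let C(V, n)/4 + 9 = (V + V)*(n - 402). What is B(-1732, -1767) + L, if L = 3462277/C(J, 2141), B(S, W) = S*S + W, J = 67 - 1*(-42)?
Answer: 349705627037/116644 ≈ 2.9981e+6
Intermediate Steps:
J = 109 (J = 67 + 42 = 109)
C(V, n) = -36 + 8*V*(-402 + n) (C(V, n) = -36 + 4*((V + V)*(n - 402)) = -36 + 4*((2*V)*(-402 + n)) = -36 + 4*(2*V*(-402 + n)) = -36 + 8*V*(-402 + n))
B(S, W) = W + S² (B(S, W) = S² + W = W + S²)
L = 266329/116644 (L = 3462277/(-36 - 3216*109 + 8*109*2141) = 3462277/(-36 - 350544 + 1866952) = 3462277/1516372 = 3462277*(1/1516372) = 266329/116644 ≈ 2.2833)
B(-1732, -1767) + L = (-1767 + (-1732)²) + 266329/116644 = (-1767 + 2999824) + 266329/116644 = 2998057 + 266329/116644 = 349705627037/116644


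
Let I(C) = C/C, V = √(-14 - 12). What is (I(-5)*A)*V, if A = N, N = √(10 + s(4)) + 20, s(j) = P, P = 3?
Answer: I*√26*(20 + √13) ≈ 120.37*I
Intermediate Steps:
s(j) = 3
V = I*√26 (V = √(-26) = I*√26 ≈ 5.099*I)
I(C) = 1
N = 20 + √13 (N = √(10 + 3) + 20 = √13 + 20 = 20 + √13 ≈ 23.606)
A = 20 + √13 ≈ 23.606
(I(-5)*A)*V = (1*(20 + √13))*(I*√26) = (20 + √13)*(I*√26) = I*√26*(20 + √13)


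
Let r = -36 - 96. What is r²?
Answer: 17424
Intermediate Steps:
r = -132
r² = (-132)² = 17424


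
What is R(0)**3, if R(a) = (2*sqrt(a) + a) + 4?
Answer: 64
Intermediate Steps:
R(a) = 4 + a + 2*sqrt(a) (R(a) = (a + 2*sqrt(a)) + 4 = 4 + a + 2*sqrt(a))
R(0)**3 = (4 + 0 + 2*sqrt(0))**3 = (4 + 0 + 2*0)**3 = (4 + 0 + 0)**3 = 4**3 = 64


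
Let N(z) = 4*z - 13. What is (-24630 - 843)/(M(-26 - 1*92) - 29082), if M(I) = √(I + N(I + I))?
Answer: 740805786/845763799 + 127365*I*√43/845763799 ≈ 0.8759 + 0.0009875*I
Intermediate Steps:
N(z) = -13 + 4*z
M(I) = √(-13 + 9*I) (M(I) = √(I + (-13 + 4*(I + I))) = √(I + (-13 + 4*(2*I))) = √(I + (-13 + 8*I)) = √(-13 + 9*I))
(-24630 - 843)/(M(-26 - 1*92) - 29082) = (-24630 - 843)/(√(-13 + 9*(-26 - 1*92)) - 29082) = -25473/(√(-13 + 9*(-26 - 92)) - 29082) = -25473/(√(-13 + 9*(-118)) - 29082) = -25473/(√(-13 - 1062) - 29082) = -25473/(√(-1075) - 29082) = -25473/(5*I*√43 - 29082) = -25473/(-29082 + 5*I*√43)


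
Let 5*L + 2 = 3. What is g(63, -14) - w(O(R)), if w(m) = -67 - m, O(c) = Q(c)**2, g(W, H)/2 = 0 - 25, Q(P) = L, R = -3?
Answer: 426/25 ≈ 17.040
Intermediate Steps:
L = 1/5 (L = -2/5 + (1/5)*3 = -2/5 + 3/5 = 1/5 ≈ 0.20000)
Q(P) = 1/5
g(W, H) = -50 (g(W, H) = 2*(0 - 25) = 2*(-25) = -50)
O(c) = 1/25 (O(c) = (1/5)**2 = 1/25)
g(63, -14) - w(O(R)) = -50 - (-67 - 1*1/25) = -50 - (-67 - 1/25) = -50 - 1*(-1676/25) = -50 + 1676/25 = 426/25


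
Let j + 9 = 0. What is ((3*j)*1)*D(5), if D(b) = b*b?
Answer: -675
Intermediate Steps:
j = -9 (j = -9 + 0 = -9)
D(b) = b²
((3*j)*1)*D(5) = ((3*(-9))*1)*5² = -27*1*25 = -27*25 = -675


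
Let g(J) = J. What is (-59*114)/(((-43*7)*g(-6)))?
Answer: -1121/301 ≈ -3.7243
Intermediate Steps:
(-59*114)/(((-43*7)*g(-6))) = (-59*114)/((-43*7*(-6))) = -6726/((-301*(-6))) = -6726/1806 = -6726*1/1806 = -1121/301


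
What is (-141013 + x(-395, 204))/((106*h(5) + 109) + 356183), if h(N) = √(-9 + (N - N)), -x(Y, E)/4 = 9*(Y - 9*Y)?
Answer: -2521488381/3526224733 + 13502969*I/21157348398 ≈ -0.71507 + 0.00063822*I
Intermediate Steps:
x(Y, E) = 288*Y (x(Y, E) = -36*(Y - 9*Y) = -36*(-8*Y) = -(-288)*Y = 288*Y)
h(N) = 3*I (h(N) = √(-9 + 0) = √(-9) = 3*I)
(-141013 + x(-395, 204))/((106*h(5) + 109) + 356183) = (-141013 + 288*(-395))/((106*(3*I) + 109) + 356183) = (-141013 - 113760)/((318*I + 109) + 356183) = -254773/((109 + 318*I) + 356183) = -254773*(356292 - 318*I)/126944090388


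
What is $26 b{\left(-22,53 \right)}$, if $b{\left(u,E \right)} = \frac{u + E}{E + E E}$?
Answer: $\frac{403}{1431} \approx 0.28162$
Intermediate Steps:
$b{\left(u,E \right)} = \frac{E + u}{E + E^{2}}$
$26 b{\left(-22,53 \right)} = 26 \frac{53 - 22}{53 \left(1 + 53\right)} = 26 \cdot \frac{1}{53} \cdot \frac{1}{54} \cdot 31 = 26 \cdot \frac{31}{2862} = \frac{403}{1431}$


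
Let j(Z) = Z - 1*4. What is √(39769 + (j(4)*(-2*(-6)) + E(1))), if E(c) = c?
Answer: √39770 ≈ 199.42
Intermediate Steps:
j(Z) = -4 + Z (j(Z) = Z - 4 = -4 + Z)
√(39769 + (j(4)*(-2*(-6)) + E(1))) = √(39769 + ((-4 + 4)*(-2*(-6)) + 1)) = √(39769 + (0*12 + 1)) = √(39769 + (0 + 1)) = √(39769 + 1) = √39770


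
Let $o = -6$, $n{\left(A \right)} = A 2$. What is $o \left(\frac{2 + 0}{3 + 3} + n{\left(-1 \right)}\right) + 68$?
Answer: $78$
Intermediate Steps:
$n{\left(A \right)} = 2 A$
$o \left(\frac{2 + 0}{3 + 3} + n{\left(-1 \right)}\right) + 68 = - 6 \left(\frac{2 + 0}{3 + 3} + 2 \left(-1\right)\right) + 68 = - 6 \left(\frac{2}{6} - 2\right) + 68 = - 6 \left(2 \cdot \frac{1}{6} - 2\right) + 68 = - 6 \left(\frac{1}{3} - 2\right) + 68 = \left(-6\right) \left(- \frac{5}{3}\right) + 68 = 10 + 68 = 78$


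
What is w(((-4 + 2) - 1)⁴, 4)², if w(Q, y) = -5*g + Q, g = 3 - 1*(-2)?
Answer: 3136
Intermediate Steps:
g = 5 (g = 3 + 2 = 5)
w(Q, y) = -25 + Q (w(Q, y) = -5*5 + Q = -25 + Q)
w(((-4 + 2) - 1)⁴, 4)² = (-25 + ((-4 + 2) - 1)⁴)² = (-25 + (-2 - 1)⁴)² = (-25 + (-3)⁴)² = (-25 + 81)² = 56² = 3136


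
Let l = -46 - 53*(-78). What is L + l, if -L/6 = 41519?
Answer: -245026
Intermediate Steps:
L = -249114 (L = -6*41519 = -249114)
l = 4088 (l = -46 + 4134 = 4088)
L + l = -249114 + 4088 = -245026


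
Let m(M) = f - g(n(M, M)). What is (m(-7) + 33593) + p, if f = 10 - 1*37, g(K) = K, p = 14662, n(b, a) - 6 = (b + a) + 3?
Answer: 48233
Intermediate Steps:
n(b, a) = 9 + a + b (n(b, a) = 6 + ((b + a) + 3) = 6 + ((a + b) + 3) = 6 + (3 + a + b) = 9 + a + b)
f = -27 (f = 10 - 37 = -27)
m(M) = -36 - 2*M (m(M) = -27 - (9 + M + M) = -27 - (9 + 2*M) = -27 + (-9 - 2*M) = -36 - 2*M)
(m(-7) + 33593) + p = ((-36 - 2*(-7)) + 33593) + 14662 = ((-36 + 14) + 33593) + 14662 = (-22 + 33593) + 14662 = 33571 + 14662 = 48233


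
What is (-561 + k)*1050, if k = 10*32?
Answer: -253050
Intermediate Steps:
k = 320
(-561 + k)*1050 = (-561 + 320)*1050 = -241*1050 = -253050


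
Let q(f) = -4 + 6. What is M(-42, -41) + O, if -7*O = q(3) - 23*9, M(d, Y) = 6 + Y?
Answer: -40/7 ≈ -5.7143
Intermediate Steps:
q(f) = 2
O = 205/7 (O = -(2 - 23*9)/7 = -(2 - 207)/7 = -⅐*(-205) = 205/7 ≈ 29.286)
M(-42, -41) + O = (6 - 41) + 205/7 = -35 + 205/7 = -40/7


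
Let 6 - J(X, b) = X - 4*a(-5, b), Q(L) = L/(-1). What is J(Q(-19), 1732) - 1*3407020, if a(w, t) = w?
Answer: -3407053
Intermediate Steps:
Q(L) = -L (Q(L) = L*(-1) = -L)
J(X, b) = -14 - X (J(X, b) = 6 - (X - 4*(-5)) = 6 - (X + 20) = 6 - (20 + X) = 6 + (-20 - X) = -14 - X)
J(Q(-19), 1732) - 1*3407020 = (-14 - (-1)*(-19)) - 1*3407020 = (-14 - 1*19) - 3407020 = (-14 - 19) - 3407020 = -33 - 3407020 = -3407053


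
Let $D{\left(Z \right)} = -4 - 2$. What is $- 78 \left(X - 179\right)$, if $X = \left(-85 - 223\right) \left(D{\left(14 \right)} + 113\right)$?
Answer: $2584530$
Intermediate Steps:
$D{\left(Z \right)} = -6$ ($D{\left(Z \right)} = -4 - 2 = -6$)
$X = -32956$ ($X = \left(-85 - 223\right) \left(-6 + 113\right) = \left(-308\right) 107 = -32956$)
$- 78 \left(X - 179\right) = - 78 \left(-32956 - 179\right) = \left(-78\right) \left(-33135\right) = 2584530$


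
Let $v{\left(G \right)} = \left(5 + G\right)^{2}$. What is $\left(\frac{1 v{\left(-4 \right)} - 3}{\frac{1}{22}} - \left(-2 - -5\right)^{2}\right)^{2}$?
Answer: $2809$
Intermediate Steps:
$\left(\frac{1 v{\left(-4 \right)} - 3}{\frac{1}{22}} - \left(-2 - -5\right)^{2}\right)^{2} = \left(\frac{1 \left(5 - 4\right)^{2} - 3}{\frac{1}{22}} - \left(-2 - -5\right)^{2}\right)^{2} = \left(\left(1 \cdot 1^{2} - 3\right) \frac{1}{\frac{1}{22}} - \left(-2 + 5\right)^{2}\right)^{2} = \left(\left(1 \cdot 1 - 3\right) 22 - 3^{2}\right)^{2} = \left(\left(1 - 3\right) 22 - 9\right)^{2} = \left(\left(-2\right) 22 - 9\right)^{2} = \left(-44 - 9\right)^{2} = \left(-53\right)^{2} = 2809$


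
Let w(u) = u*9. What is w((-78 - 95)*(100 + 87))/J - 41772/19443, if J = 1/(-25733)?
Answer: 48558209045183/6481 ≈ 7.4924e+9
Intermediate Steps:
J = -1/25733 ≈ -3.8861e-5
w(u) = 9*u
w((-78 - 95)*(100 + 87))/J - 41772/19443 = (9*((-78 - 95)*(100 + 87)))/(-1/25733) - 41772/19443 = (9*(-173*187))*(-25733) - 41772*1/19443 = (9*(-32351))*(-25733) - 13924/6481 = -291159*(-25733) - 13924/6481 = 7492394547 - 13924/6481 = 48558209045183/6481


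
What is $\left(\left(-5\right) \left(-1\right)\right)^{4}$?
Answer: $625$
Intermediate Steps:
$\left(\left(-5\right) \left(-1\right)\right)^{4} = 5^{4} = 625$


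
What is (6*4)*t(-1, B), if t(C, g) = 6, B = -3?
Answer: 144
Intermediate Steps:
(6*4)*t(-1, B) = (6*4)*6 = 24*6 = 144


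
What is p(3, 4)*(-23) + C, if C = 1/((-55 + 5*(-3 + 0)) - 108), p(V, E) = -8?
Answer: 32751/178 ≈ 183.99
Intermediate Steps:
C = -1/178 (C = 1/((-55 + 5*(-3)) - 108) = 1/((-55 - 15) - 108) = 1/(-70 - 108) = 1/(-178) = -1/178 ≈ -0.0056180)
p(3, 4)*(-23) + C = -8*(-23) - 1/178 = 184 - 1/178 = 32751/178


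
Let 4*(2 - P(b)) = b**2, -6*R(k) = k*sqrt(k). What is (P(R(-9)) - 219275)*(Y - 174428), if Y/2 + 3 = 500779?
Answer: -725447094147/4 ≈ -1.8136e+11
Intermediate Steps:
Y = 1001552 (Y = -6 + 2*500779 = -6 + 1001558 = 1001552)
R(k) = -k**(3/2)/6 (R(k) = -k*sqrt(k)/6 = -k**(3/2)/6)
P(b) = 2 - b**2/4
(P(R(-9)) - 219275)*(Y - 174428) = ((2 - (-(-9)*I/2)**2/4) - 219275)*(1001552 - 174428) = ((2 - (-(-9)*I/2)**2/4) - 219275)*827124 = ((2 - (9*I/2)**2/4) - 219275)*827124 = ((2 - 1/4*(-81/4)) - 219275)*827124 = ((2 + 81/16) - 219275)*827124 = (113/16 - 219275)*827124 = -3508287/16*827124 = -725447094147/4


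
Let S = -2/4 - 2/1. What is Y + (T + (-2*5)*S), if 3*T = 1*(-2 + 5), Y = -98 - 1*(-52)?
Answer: -20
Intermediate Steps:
S = -5/2 (S = -2*1/4 - 2*1 = -1/2 - 2 = -5/2 ≈ -2.5000)
Y = -46 (Y = -98 + 52 = -46)
T = 1 (T = (1*(-2 + 5))/3 = (1*3)/3 = (1/3)*3 = 1)
Y + (T + (-2*5)*S) = -46 + (1 - 2*5*(-5/2)) = -46 + (1 - 10*(-5/2)) = -46 + (1 + 25) = -46 + 26 = -20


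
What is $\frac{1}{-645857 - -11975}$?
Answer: $- \frac{1}{633882} \approx -1.5776 \cdot 10^{-6}$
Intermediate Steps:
$\frac{1}{-645857 - -11975} = \frac{1}{-645857 + \left(12040 - 65\right)} = \frac{1}{-645857 + 11975} = \frac{1}{-633882} = - \frac{1}{633882}$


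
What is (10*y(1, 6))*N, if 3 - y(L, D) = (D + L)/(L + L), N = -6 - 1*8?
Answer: 70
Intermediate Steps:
N = -14 (N = -6 - 8 = -14)
y(L, D) = 3 - (D + L)/(2*L) (y(L, D) = 3 - (D + L)/(L + L) = 3 - (D + L)/(2*L))
(10*y(1, 6))*N = (10*((1/2)*(-1*6 + 5*1)/1))*(-14) = (10*((1/2)*1*(-6 + 5)))*(-14) = (10*((1/2)*1*(-1)))*(-14) = (10*(-1/2))*(-14) = -5*(-14) = 70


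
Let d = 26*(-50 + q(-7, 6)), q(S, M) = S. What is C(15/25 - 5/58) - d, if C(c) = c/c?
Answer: 1483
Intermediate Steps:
d = -1482 (d = 26*(-50 - 7) = 26*(-57) = -1482)
C(c) = 1
C(15/25 - 5/58) - d = 1 - 1*(-1482) = 1 + 1482 = 1483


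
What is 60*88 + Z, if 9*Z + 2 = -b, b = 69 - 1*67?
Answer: 47516/9 ≈ 5279.6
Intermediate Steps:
b = 2 (b = 69 - 67 = 2)
Z = -4/9 (Z = -2/9 + (-1*2)/9 = -2/9 + (1/9)*(-2) = -2/9 - 2/9 = -4/9 ≈ -0.44444)
60*88 + Z = 60*88 - 4/9 = 5280 - 4/9 = 47516/9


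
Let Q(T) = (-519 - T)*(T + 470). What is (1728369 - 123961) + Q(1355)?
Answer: -1815642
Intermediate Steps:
Q(T) = (-519 - T)*(470 + T)
(1728369 - 123961) + Q(1355) = (1728369 - 123961) + (-243930 - 1*1355² - 989*1355) = 1604408 + (-243930 - 1*1836025 - 1340095) = 1604408 + (-243930 - 1836025 - 1340095) = 1604408 - 3420050 = -1815642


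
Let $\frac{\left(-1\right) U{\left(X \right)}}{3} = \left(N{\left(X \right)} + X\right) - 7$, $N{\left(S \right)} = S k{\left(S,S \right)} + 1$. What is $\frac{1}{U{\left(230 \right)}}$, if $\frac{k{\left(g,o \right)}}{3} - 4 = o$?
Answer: $- \frac{1}{485052} \approx -2.0616 \cdot 10^{-6}$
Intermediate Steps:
$k{\left(g,o \right)} = 12 + 3 o$
$N{\left(S \right)} = 1 + S \left(12 + 3 S\right)$ ($N{\left(S \right)} = S \left(12 + 3 S\right) + 1 = 1 + S \left(12 + 3 S\right)$)
$U{\left(X \right)} = 18 - 3 X - 9 X \left(4 + X\right)$ ($U{\left(X \right)} = - 3 \left(\left(\left(1 + 3 X \left(4 + X\right)\right) + X\right) - 7\right) = - 3 \left(\left(1 + X + 3 X \left(4 + X\right)\right) - 7\right) = - 3 \left(-6 + X + 3 X \left(4 + X\right)\right) = 18 - 3 X - 9 X \left(4 + X\right)$)
$\frac{1}{U{\left(230 \right)}} = \frac{1}{18 - 8970 - 9 \cdot 230^{2}} = \frac{1}{18 - 8970 - 476100} = \frac{1}{-485052} = - \frac{1}{485052}$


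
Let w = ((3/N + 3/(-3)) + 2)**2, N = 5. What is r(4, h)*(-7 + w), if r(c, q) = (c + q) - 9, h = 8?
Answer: -333/25 ≈ -13.320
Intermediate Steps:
r(c, q) = -9 + c + q
w = 64/25 (w = ((3/5 + 3/(-3)) + 2)**2 = ((3*(1/5) + 3*(-1/3)) + 2)**2 = ((3/5 - 1) + 2)**2 = (-2/5 + 2)**2 = (8/5)**2 = 64/25 ≈ 2.5600)
r(4, h)*(-7 + w) = (-9 + 4 + 8)*(-7 + 64/25) = 3*(-111/25) = -333/25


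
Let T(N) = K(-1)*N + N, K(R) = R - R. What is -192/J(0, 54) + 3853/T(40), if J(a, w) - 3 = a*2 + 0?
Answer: 1293/40 ≈ 32.325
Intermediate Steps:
K(R) = 0
J(a, w) = 3 + 2*a (J(a, w) = 3 + (a*2 + 0) = 3 + (2*a + 0) = 3 + 2*a)
T(N) = N (T(N) = 0*N + N = 0 + N = N)
-192/J(0, 54) + 3853/T(40) = -192/(3 + 2*0) + 3853/40 = -192/(3 + 0) + 3853*(1/40) = -192/3 + 3853/40 = -192*1/3 + 3853/40 = -64 + 3853/40 = 1293/40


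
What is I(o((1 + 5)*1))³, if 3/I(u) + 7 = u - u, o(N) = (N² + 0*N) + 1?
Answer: -27/343 ≈ -0.078717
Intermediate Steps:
o(N) = 1 + N² (o(N) = (N² + 0) + 1 = N² + 1 = 1 + N²)
I(u) = -3/7 (I(u) = 3/(-7 + (u - u)) = 3/(-7 + 0) = 3/(-7) = 3*(-⅐) = -3/7)
I(o((1 + 5)*1))³ = (-3/7)³ = -27/343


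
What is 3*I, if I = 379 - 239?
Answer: 420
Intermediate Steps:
I = 140
3*I = 3*140 = 420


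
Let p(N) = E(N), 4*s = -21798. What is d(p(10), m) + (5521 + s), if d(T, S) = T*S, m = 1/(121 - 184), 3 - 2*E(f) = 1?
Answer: 9007/126 ≈ 71.484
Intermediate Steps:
E(f) = 1 (E(f) = 3/2 - ½*1 = 3/2 - ½ = 1)
s = -10899/2 (s = (¼)*(-21798) = -10899/2 ≈ -5449.5)
m = -1/63 (m = 1/(-63) = -1/63 ≈ -0.015873)
p(N) = 1
d(T, S) = S*T
d(p(10), m) + (5521 + s) = -1/63*1 + (5521 - 10899/2) = -1/63 + 143/2 = 9007/126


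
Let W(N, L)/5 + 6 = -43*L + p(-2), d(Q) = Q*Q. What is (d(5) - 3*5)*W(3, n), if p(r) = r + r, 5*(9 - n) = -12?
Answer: -25010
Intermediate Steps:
n = 57/5 (n = 9 - ⅕*(-12) = 9 + 12/5 = 57/5 ≈ 11.400)
d(Q) = Q²
p(r) = 2*r
W(N, L) = -50 - 215*L (W(N, L) = -30 + 5*(-43*L + 2*(-2)) = -30 + 5*(-43*L - 4) = -30 + 5*(-4 - 43*L) = -30 + (-20 - 215*L) = -50 - 215*L)
(d(5) - 3*5)*W(3, n) = (5² - 3*5)*(-50 - 215*57/5) = (25 - 15)*(-50 - 2451) = 10*(-2501) = -25010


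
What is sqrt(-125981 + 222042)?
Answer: sqrt(96061) ≈ 309.94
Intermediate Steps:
sqrt(-125981 + 222042) = sqrt(96061)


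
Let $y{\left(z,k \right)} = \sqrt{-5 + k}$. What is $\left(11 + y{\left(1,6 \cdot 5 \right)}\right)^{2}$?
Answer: $256$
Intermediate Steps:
$\left(11 + y{\left(1,6 \cdot 5 \right)}\right)^{2} = \left(11 + \sqrt{-5 + 6 \cdot 5}\right)^{2} = \left(11 + \sqrt{-5 + 30}\right)^{2} = \left(11 + \sqrt{25}\right)^{2} = \left(11 + 5\right)^{2} = 16^{2} = 256$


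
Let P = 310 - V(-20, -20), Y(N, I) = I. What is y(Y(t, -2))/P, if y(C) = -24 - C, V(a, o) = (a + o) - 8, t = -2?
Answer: -11/179 ≈ -0.061453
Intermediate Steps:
V(a, o) = -8 + a + o
P = 358 (P = 310 - (-8 - 20 - 20) = 310 - 1*(-48) = 310 + 48 = 358)
y(Y(t, -2))/P = (-24 - 1*(-2))/358 = (-24 + 2)*(1/358) = -22*1/358 = -11/179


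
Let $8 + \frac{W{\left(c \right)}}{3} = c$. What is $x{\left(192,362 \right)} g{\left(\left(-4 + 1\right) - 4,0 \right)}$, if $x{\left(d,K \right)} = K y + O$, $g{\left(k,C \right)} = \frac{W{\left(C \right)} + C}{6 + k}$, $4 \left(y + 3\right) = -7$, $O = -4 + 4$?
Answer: $-41268$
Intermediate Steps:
$O = 0$
$W{\left(c \right)} = -24 + 3 c$
$y = - \frac{19}{4}$ ($y = -3 + \frac{1}{4} \left(-7\right) = -3 - \frac{7}{4} = - \frac{19}{4} \approx -4.75$)
$g{\left(k,C \right)} = \frac{-24 + 4 C}{6 + k}$ ($g{\left(k,C \right)} = \frac{\left(-24 + 3 C\right) + C}{6 + k} = \frac{-24 + 4 C}{6 + k}$)
$x{\left(d,K \right)} = - \frac{19 K}{4}$ ($x{\left(d,K \right)} = K \left(- \frac{19}{4}\right) + 0 = - \frac{19 K}{4} + 0 = - \frac{19 K}{4}$)
$x{\left(192,362 \right)} g{\left(\left(-4 + 1\right) - 4,0 \right)} = \left(- \frac{19}{4}\right) 362 \frac{4 \left(-6 + 0\right)}{6 + \left(\left(-4 + 1\right) - 4\right)} = - \frac{3439 \cdot 4 \frac{1}{6 - 7} \left(-6\right)}{2} = - \frac{3439 \cdot 4 \frac{1}{-1} \left(-6\right)}{2} = - \frac{3439 \cdot 4 \left(-1\right) \left(-6\right)}{2} = \left(- \frac{3439}{2}\right) 24 = -41268$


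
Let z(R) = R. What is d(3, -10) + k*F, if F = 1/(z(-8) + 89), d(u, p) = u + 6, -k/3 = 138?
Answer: 35/9 ≈ 3.8889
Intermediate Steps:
k = -414 (k = -3*138 = -414)
d(u, p) = 6 + u
F = 1/81 (F = 1/(-8 + 89) = 1/81 ≈ 0.012346)
d(3, -10) + k*F = (6 + 3) - 414*1/81 = 9 - 46/9 = 35/9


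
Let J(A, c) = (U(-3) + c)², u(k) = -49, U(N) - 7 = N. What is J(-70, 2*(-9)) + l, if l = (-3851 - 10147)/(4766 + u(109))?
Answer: 910534/4717 ≈ 193.03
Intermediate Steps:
U(N) = 7 + N
J(A, c) = (4 + c)² (J(A, c) = ((7 - 3) + c)² = (4 + c)²)
l = -13998/4717 (l = (-3851 - 10147)/(4766 - 49) = -13998/4717 ≈ -2.9676)
J(-70, 2*(-9)) + l = (4 + 2*(-9))² - 13998/4717 = (4 - 18)² - 13998/4717 = (-14)² - 13998/4717 = 196 - 13998/4717 = 910534/4717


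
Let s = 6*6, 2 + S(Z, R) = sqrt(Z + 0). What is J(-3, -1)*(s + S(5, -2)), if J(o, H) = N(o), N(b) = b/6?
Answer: -17 - sqrt(5)/2 ≈ -18.118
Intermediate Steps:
S(Z, R) = -2 + sqrt(Z) (S(Z, R) = -2 + sqrt(Z + 0) = -2 + sqrt(Z))
N(b) = b/6 (N(b) = b*(1/6) = b/6)
J(o, H) = o/6
s = 36
J(-3, -1)*(s + S(5, -2)) = ((1/6)*(-3))*(36 + (-2 + sqrt(5))) = -(34 + sqrt(5))/2 = -17 - sqrt(5)/2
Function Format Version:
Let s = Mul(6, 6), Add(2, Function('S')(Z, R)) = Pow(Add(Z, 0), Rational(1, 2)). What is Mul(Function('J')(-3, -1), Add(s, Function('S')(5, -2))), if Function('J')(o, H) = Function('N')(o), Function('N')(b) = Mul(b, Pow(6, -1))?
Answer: Add(-17, Mul(Rational(-1, 2), Pow(5, Rational(1, 2)))) ≈ -18.118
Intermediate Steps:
Function('S')(Z, R) = Add(-2, Pow(Z, Rational(1, 2))) (Function('S')(Z, R) = Add(-2, Pow(Add(Z, 0), Rational(1, 2))) = Add(-2, Pow(Z, Rational(1, 2))))
Function('N')(b) = Mul(Rational(1, 6), b) (Function('N')(b) = Mul(b, Rational(1, 6)) = Mul(Rational(1, 6), b))
Function('J')(o, H) = Mul(Rational(1, 6), o)
s = 36
Mul(Function('J')(-3, -1), Add(s, Function('S')(5, -2))) = Mul(Mul(Rational(1, 6), -3), Add(36, Add(-2, Pow(5, Rational(1, 2))))) = Mul(Rational(-1, 2), Add(34, Pow(5, Rational(1, 2)))) = Add(-17, Mul(Rational(-1, 2), Pow(5, Rational(1, 2))))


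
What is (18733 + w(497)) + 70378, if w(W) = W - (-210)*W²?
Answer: 51961498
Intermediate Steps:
w(W) = W + 210*W²
(18733 + w(497)) + 70378 = (18733 + 497*(1 + 210*497)) + 70378 = (18733 + 497*(1 + 104370)) + 70378 = (18733 + 497*104371) + 70378 = (18733 + 51872387) + 70378 = 51891120 + 70378 = 51961498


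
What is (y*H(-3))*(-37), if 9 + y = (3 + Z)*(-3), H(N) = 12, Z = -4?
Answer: 2664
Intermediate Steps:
y = -6 (y = -9 + (3 - 4)*(-3) = -9 - 1*(-3) = -9 + 3 = -6)
(y*H(-3))*(-37) = -6*12*(-37) = -72*(-37) = 2664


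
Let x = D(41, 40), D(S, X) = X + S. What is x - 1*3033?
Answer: -2952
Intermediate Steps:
D(S, X) = S + X
x = 81 (x = 41 + 40 = 81)
x - 1*3033 = 81 - 1*3033 = 81 - 3033 = -2952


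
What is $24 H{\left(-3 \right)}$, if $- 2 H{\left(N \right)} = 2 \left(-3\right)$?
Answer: $72$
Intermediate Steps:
$H{\left(N \right)} = 3$ ($H{\left(N \right)} = - \frac{2 \left(-3\right)}{2} = \left(- \frac{1}{2}\right) \left(-6\right) = 3$)
$24 H{\left(-3 \right)} = 24 \cdot 3 = 72$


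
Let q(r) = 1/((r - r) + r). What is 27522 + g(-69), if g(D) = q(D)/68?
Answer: 129133223/4692 ≈ 27522.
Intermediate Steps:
q(r) = 1/r (q(r) = 1/(0 + r) = 1/r)
g(D) = 1/(68*D) (g(D) = 1/(D*68) = (1/68)/D = 1/(68*D))
27522 + g(-69) = 27522 + (1/68)/(-69) = 27522 + (1/68)*(-1/69) = 27522 - 1/4692 = 129133223/4692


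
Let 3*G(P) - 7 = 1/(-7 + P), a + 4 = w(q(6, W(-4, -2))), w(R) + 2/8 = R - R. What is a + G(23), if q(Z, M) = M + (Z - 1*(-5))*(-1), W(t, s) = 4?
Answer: -91/48 ≈ -1.8958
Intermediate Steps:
q(Z, M) = -5 + M - Z (q(Z, M) = M + (Z + 5)*(-1) = M + (5 + Z)*(-1) = M + (-5 - Z) = -5 + M - Z)
w(R) = -¼ (w(R) = -¼ + (R - R) = -¼ + 0 = -¼)
a = -17/4 (a = -4 - ¼ = -17/4 ≈ -4.2500)
G(P) = 7/3 + 1/(3*(-7 + P))
a + G(23) = -17/4 + (-48 + 7*23)/(3*(-7 + 23)) = -17/4 + (⅓)*(-48 + 161)/16 = -17/4 + (⅓)*(1/16)*113 = -17/4 + 113/48 = -91/48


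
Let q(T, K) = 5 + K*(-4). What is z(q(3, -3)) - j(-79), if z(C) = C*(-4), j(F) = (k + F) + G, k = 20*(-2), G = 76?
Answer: -25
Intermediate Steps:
k = -40
q(T, K) = 5 - 4*K
j(F) = 36 + F (j(F) = (-40 + F) + 76 = 36 + F)
z(C) = -4*C
z(q(3, -3)) - j(-79) = -4*(5 - 4*(-3)) - (36 - 79) = -4*(5 + 12) - 1*(-43) = -4*17 + 43 = -68 + 43 = -25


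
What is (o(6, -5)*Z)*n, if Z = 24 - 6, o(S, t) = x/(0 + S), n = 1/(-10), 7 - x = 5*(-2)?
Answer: -51/10 ≈ -5.1000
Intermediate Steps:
x = 17 (x = 7 - 5*(-2) = 7 - 1*(-10) = 7 + 10 = 17)
n = -⅒ ≈ -0.10000
o(S, t) = 17/S (o(S, t) = 17/(0 + S) = 17/S)
Z = 18
(o(6, -5)*Z)*n = ((17/6)*18)*(-⅒) = 51*(-⅒) = -51/10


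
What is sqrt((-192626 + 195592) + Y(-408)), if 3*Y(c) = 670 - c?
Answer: 2*sqrt(7482)/3 ≈ 57.666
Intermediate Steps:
Y(c) = 670/3 - c/3 (Y(c) = (670 - c)/3 = 670/3 - c/3)
sqrt((-192626 + 195592) + Y(-408)) = sqrt((-192626 + 195592) + (670/3 - 1/3*(-408))) = sqrt(2966 + (670/3 + 136)) = sqrt(2966 + 1078/3) = sqrt(9976/3) = 2*sqrt(7482)/3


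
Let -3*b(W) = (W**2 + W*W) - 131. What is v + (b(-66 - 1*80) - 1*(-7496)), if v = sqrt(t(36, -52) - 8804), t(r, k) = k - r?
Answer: -6671 + 6*I*sqrt(247) ≈ -6671.0 + 94.297*I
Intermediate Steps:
b(W) = 131/3 - 2*W**2/3 (b(W) = -((W**2 + W*W) - 131)/3 = -((W**2 + W**2) - 131)/3 = -(2*W**2 - 131)/3 = -(-131 + 2*W**2)/3 = 131/3 - 2*W**2/3)
v = 6*I*sqrt(247) (v = sqrt((-52 - 1*36) - 8804) = sqrt((-52 - 36) - 8804) = sqrt(-88 - 8804) = sqrt(-8892) = 6*I*sqrt(247) ≈ 94.297*I)
v + (b(-66 - 1*80) - 1*(-7496)) = 6*I*sqrt(247) + ((131/3 - 2*(-66 - 1*80)**2/3) - 1*(-7496)) = 6*I*sqrt(247) + ((131/3 - 2*(-66 - 80)**2/3) + 7496) = 6*I*sqrt(247) + ((131/3 - 2/3*(-146)**2) + 7496) = 6*I*sqrt(247) + ((131/3 - 2/3*21316) + 7496) = 6*I*sqrt(247) + ((131/3 - 42632/3) + 7496) = 6*I*sqrt(247) + (-14167 + 7496) = 6*I*sqrt(247) - 6671 = -6671 + 6*I*sqrt(247)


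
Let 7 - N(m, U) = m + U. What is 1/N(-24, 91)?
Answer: -1/60 ≈ -0.016667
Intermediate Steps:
N(m, U) = 7 - U - m (N(m, U) = 7 - (m + U) = 7 - (U + m) = 7 + (-U - m) = 7 - U - m)
1/N(-24, 91) = 1/(7 - 1*91 - 1*(-24)) = 1/(7 - 91 + 24) = 1/(-60) = -1/60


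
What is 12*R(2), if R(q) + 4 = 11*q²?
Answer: 480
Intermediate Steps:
R(q) = -4 + 11*q²
12*R(2) = 12*(-4 + 11*2²) = 12*(-4 + 11*4) = 12*(-4 + 44) = 12*40 = 480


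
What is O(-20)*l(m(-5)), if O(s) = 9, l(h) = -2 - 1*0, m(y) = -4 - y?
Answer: -18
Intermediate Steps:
l(h) = -2 (l(h) = -2 + 0 = -2)
O(-20)*l(m(-5)) = 9*(-2) = -18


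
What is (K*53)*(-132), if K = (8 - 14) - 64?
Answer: 489720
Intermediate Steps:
K = -70 (K = -6 - 64 = -70)
(K*53)*(-132) = -70*53*(-132) = -3710*(-132) = 489720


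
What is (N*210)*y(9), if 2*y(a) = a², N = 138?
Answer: 1173690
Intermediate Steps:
y(a) = a²/2
(N*210)*y(9) = (138*210)*((½)*9²) = 28980*((½)*81) = 28980*(81/2) = 1173690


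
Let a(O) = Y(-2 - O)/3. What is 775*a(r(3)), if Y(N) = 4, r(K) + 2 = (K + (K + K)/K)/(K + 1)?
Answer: 3100/3 ≈ 1033.3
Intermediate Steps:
r(K) = -2 + (2 + K)/(1 + K) (r(K) = -2 + (K + (K + K)/K)/(K + 1) = -2 + (K + (2*K)/K)/(1 + K) = -2 + (K + 2)/(1 + K) = -2 + (2 + K)/(1 + K))
a(O) = 4/3
775*a(r(3)) = 775*(4/3) = 3100/3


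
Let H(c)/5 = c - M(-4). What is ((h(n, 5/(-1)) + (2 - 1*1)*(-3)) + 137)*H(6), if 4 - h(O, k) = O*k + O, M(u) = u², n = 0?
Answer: -6900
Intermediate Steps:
H(c) = -80 + 5*c (H(c) = 5*(c - 1*(-4)²) = 5*(c - 1*16) = 5*(c - 16) = 5*(-16 + c) = -80 + 5*c)
h(O, k) = 4 - O - O*k (h(O, k) = 4 - (O*k + O) = 4 - (O + O*k) = 4 + (-O - O*k) = 4 - O - O*k)
((h(n, 5/(-1)) + (2 - 1*1)*(-3)) + 137)*H(6) = (((4 - 1*0 - 1*0*5/(-1)) + (2 - 1*1)*(-3)) + 137)*(-80 + 5*6) = (((4 + 0 - 1*0*5*(-1)) + (2 - 1)*(-3)) + 137)*(-80 + 30) = (((4 + 0 - 1*0*(-5)) + 1*(-3)) + 137)*(-50) = (((4 + 0 + 0) - 3) + 137)*(-50) = ((4 - 3) + 137)*(-50) = (1 + 137)*(-50) = 138*(-50) = -6900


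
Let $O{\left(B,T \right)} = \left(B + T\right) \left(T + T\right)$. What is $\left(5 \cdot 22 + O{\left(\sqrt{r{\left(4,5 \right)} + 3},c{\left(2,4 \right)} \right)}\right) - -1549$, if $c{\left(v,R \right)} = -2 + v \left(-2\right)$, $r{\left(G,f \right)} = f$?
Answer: $1731 - 24 \sqrt{2} \approx 1697.1$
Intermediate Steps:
$c{\left(v,R \right)} = -2 - 2 v$
$O{\left(B,T \right)} = 2 T \left(B + T\right)$ ($O{\left(B,T \right)} = \left(B + T\right) 2 T = 2 T \left(B + T\right)$)
$\left(5 \cdot 22 + O{\left(\sqrt{r{\left(4,5 \right)} + 3},c{\left(2,4 \right)} \right)}\right) - -1549 = \left(5 \cdot 22 + 2 \left(-2 - 4\right) \left(\sqrt{5 + 3} - 6\right)\right) - -1549 = \left(110 + 2 \left(-2 - 4\right) \left(\sqrt{8} - 6\right)\right) + 1549 = \left(110 + 2 \left(-6\right) \left(2 \sqrt{2} - 6\right)\right) + 1549 = \left(110 + 2 \left(-6\right) \left(-6 + 2 \sqrt{2}\right)\right) + 1549 = \left(110 + \left(72 - 24 \sqrt{2}\right)\right) + 1549 = \left(182 - 24 \sqrt{2}\right) + 1549 = 1731 - 24 \sqrt{2}$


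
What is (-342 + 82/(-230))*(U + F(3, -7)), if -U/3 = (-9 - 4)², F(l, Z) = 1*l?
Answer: 19842984/115 ≈ 1.7255e+5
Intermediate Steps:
F(l, Z) = l
U = -507 (U = -3*(-9 - 4)² = -3*(-13)² = -3*169 = -507)
(-342 + 82/(-230))*(U + F(3, -7)) = (-342 + 82/(-230))*(-507 + 3) = (-342 + 82*(-1/230))*(-504) = (-342 - 41/115)*(-504) = -39371/115*(-504) = 19842984/115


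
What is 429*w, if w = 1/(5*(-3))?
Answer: -143/5 ≈ -28.600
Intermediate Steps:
w = -1/15 (w = 1/(-15) = -1/15 ≈ -0.066667)
429*w = 429*(-1/15) = -143/5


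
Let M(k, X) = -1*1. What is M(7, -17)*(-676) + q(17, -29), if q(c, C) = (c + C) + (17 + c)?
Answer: 698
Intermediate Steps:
q(c, C) = 17 + C + 2*c (q(c, C) = (C + c) + (17 + c) = 17 + C + 2*c)
M(k, X) = -1
M(7, -17)*(-676) + q(17, -29) = -1*(-676) + (17 - 29 + 2*17) = 676 + (17 - 29 + 34) = 676 + 22 = 698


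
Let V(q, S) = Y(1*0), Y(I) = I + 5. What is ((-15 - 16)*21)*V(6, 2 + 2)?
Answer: -3255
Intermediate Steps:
Y(I) = 5 + I
V(q, S) = 5 (V(q, S) = 5 + 1*0 = 5 + 0 = 5)
((-15 - 16)*21)*V(6, 2 + 2) = ((-15 - 16)*21)*5 = -31*21*5 = -651*5 = -3255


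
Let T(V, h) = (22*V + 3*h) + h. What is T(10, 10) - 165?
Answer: 95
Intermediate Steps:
T(V, h) = 4*h + 22*V (T(V, h) = (3*h + 22*V) + h = 4*h + 22*V)
T(10, 10) - 165 = (4*10 + 22*10) - 165 = (40 + 220) - 165 = 260 - 165 = 95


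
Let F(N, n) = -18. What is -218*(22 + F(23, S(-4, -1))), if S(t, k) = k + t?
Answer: -872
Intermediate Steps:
-218*(22 + F(23, S(-4, -1))) = -218*(22 - 18) = -218*4 = -872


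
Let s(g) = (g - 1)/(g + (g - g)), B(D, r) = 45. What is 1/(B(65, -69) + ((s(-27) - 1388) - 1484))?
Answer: -27/76301 ≈ -0.00035386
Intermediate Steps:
s(g) = (-1 + g)/g (s(g) = (-1 + g)/(g + 0) = (-1 + g)/g)
1/(B(65, -69) + ((s(-27) - 1388) - 1484)) = 1/(45 + (((-1 - 27)/(-27) - 1388) - 1484)) = 1/(45 + ((-1/27*(-28) - 1388) - 1484)) = 1/(45 + ((28/27 - 1388) - 1484)) = 1/(45 + (-37448/27 - 1484)) = 1/(45 - 77516/27) = 1/(-76301/27) = -27/76301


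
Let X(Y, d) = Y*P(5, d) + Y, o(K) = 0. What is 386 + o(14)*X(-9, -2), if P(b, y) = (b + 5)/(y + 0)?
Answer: 386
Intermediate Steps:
P(b, y) = (5 + b)/y
X(Y, d) = Y + 10*Y/d (X(Y, d) = Y*((5 + 5)/d) + Y = Y*(10/d) + Y = 10*Y/d + Y = Y + 10*Y/d)
386 + o(14)*X(-9, -2) = 386 + 0*(-9*(10 - 2)/(-2)) = 386 + 0*(-9*(-1/2)*8) = 386 + 0*36 = 386 + 0 = 386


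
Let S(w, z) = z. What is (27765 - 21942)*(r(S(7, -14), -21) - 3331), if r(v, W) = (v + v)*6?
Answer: -20374677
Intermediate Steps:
r(v, W) = 12*v (r(v, W) = (2*v)*6 = 12*v)
(27765 - 21942)*(r(S(7, -14), -21) - 3331) = (27765 - 21942)*(12*(-14) - 3331) = 5823*(-168 - 3331) = 5823*(-3499) = -20374677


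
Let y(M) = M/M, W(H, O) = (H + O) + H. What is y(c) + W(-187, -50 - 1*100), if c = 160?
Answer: -523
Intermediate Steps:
W(H, O) = O + 2*H
y(M) = 1
y(c) + W(-187, -50 - 1*100) = 1 + ((-50 - 1*100) + 2*(-187)) = 1 + ((-50 - 100) - 374) = 1 + (-150 - 374) = 1 - 524 = -523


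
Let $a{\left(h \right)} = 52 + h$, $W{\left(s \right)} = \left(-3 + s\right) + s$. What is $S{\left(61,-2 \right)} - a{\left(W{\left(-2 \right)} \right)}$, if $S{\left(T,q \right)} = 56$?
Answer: $11$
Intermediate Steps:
$W{\left(s \right)} = -3 + 2 s$
$S{\left(61,-2 \right)} - a{\left(W{\left(-2 \right)} \right)} = 56 - \left(52 + \left(-3 + 2 \left(-2\right)\right)\right) = 56 - \left(52 - 7\right) = 56 - 45 = 11$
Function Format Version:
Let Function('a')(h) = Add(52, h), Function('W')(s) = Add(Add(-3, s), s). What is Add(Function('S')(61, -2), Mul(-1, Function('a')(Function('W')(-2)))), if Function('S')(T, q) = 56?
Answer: 11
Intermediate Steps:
Function('W')(s) = Add(-3, Mul(2, s))
Add(Function('S')(61, -2), Mul(-1, Function('a')(Function('W')(-2)))) = Add(56, Mul(-1, Add(52, Add(-3, Mul(2, -2))))) = Add(56, Mul(-1, Add(52, Add(-3, -4)))) = Add(56, Mul(-1, Add(52, -7))) = Add(56, Mul(-1, 45)) = Add(56, -45) = 11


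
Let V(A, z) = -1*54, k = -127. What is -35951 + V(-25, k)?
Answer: -36005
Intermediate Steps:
V(A, z) = -54
-35951 + V(-25, k) = -35951 - 54 = -36005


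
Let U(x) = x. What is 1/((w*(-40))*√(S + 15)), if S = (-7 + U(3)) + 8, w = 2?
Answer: -√19/1520 ≈ -0.0028677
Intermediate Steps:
S = 4 (S = (-7 + 3) + 8 = -4 + 8 = 4)
1/((w*(-40))*√(S + 15)) = 1/((2*(-40))*√(4 + 15)) = 1/(-80*√19) = -√19/1520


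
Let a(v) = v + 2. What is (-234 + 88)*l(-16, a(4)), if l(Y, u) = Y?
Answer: 2336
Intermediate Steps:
a(v) = 2 + v
(-234 + 88)*l(-16, a(4)) = (-234 + 88)*(-16) = -146*(-16) = 2336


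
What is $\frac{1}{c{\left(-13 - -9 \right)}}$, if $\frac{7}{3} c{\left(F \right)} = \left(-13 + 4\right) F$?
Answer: $\frac{7}{108} \approx 0.064815$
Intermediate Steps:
$c{\left(F \right)} = - \frac{27 F}{7}$ ($c{\left(F \right)} = \frac{3 \left(-13 + 4\right) F}{7} = \frac{3 \left(- 9 F\right)}{7} = - \frac{27 F}{7}$)
$\frac{1}{c{\left(-13 - -9 \right)}} = \frac{1}{\left(- \frac{27}{7}\right) \left(-13 - -9\right)} = \frac{1}{\left(- \frac{27}{7}\right) \left(-13 + 9\right)} = \frac{1}{\left(- \frac{27}{7}\right) \left(-4\right)} = \frac{1}{\frac{108}{7}} = \frac{7}{108}$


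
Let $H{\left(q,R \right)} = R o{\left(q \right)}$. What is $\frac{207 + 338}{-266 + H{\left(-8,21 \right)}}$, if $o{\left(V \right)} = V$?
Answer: $- \frac{545}{434} \approx -1.2558$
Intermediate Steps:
$H{\left(q,R \right)} = R q$
$\frac{207 + 338}{-266 + H{\left(-8,21 \right)}} = \frac{207 + 338}{-266 + 21 \left(-8\right)} = \frac{545}{-266 - 168} = \frac{545}{-434} = 545 \left(- \frac{1}{434}\right) = - \frac{545}{434}$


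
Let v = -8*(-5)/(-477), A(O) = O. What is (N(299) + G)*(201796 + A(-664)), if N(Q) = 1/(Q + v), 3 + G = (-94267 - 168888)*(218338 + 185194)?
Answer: -3045359209285247519664/142583 ≈ -2.1358e+16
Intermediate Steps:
G = -106191463463 (G = -3 + (-94267 - 168888)*(218338 + 185194) = -3 - 263155*403532 = -3 - 106191463460 = -106191463463)
v = -40/477 (v = 40*(-1/477) = -40/477 ≈ -0.083857)
N(Q) = 1/(-40/477 + Q) (N(Q) = 1/(Q - 40/477) = 1/(-40/477 + Q))
(N(299) + G)*(201796 + A(-664)) = (477/(-40 + 477*299) - 106191463463)*(201796 - 664) = (477/(-40 + 142623) - 106191463463)*201132 = (477/142583 - 106191463463)*201132 = -15141097434944452/142583*201132 = -3045359209285247519664/142583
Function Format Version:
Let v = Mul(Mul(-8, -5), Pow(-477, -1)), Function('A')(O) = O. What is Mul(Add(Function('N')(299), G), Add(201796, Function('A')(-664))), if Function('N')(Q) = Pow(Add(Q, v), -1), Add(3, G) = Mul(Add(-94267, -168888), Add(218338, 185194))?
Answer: Rational(-3045359209285247519664, 142583) ≈ -2.1358e+16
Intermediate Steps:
G = -106191463463 (G = Add(-3, Mul(Add(-94267, -168888), Add(218338, 185194))) = Add(-3, Mul(-263155, 403532)) = Add(-3, -106191463460) = -106191463463)
v = Rational(-40, 477) (v = Mul(40, Rational(-1, 477)) = Rational(-40, 477) ≈ -0.083857)
Function('N')(Q) = Pow(Add(Rational(-40, 477), Q), -1) (Function('N')(Q) = Pow(Add(Q, Rational(-40, 477)), -1) = Pow(Add(Rational(-40, 477), Q), -1))
Mul(Add(Function('N')(299), G), Add(201796, Function('A')(-664))) = Mul(Add(Mul(477, Pow(Add(-40, Mul(477, 299)), -1)), -106191463463), Add(201796, -664)) = Mul(Add(Mul(477, Pow(Add(-40, 142623), -1)), -106191463463), 201132) = Mul(Add(Mul(477, Pow(142583, -1)), -106191463463), 201132) = Mul(Add(Mul(477, Rational(1, 142583)), -106191463463), 201132) = Mul(Add(Rational(477, 142583), -106191463463), 201132) = Mul(Rational(-15141097434944452, 142583), 201132) = Rational(-3045359209285247519664, 142583)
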